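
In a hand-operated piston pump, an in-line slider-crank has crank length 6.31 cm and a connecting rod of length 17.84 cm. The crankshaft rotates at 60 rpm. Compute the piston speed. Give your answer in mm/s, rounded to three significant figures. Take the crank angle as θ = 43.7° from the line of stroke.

346

ω = 2π·60/60 = 6.283 rad/s
For an in-line slider-crank, x = r cosθ + √(L² − r² sin²θ), so v = −rω sinθ·[1 + r cosθ/√(L² − r² sin²θ)].
With r = 0.0631 m, L = 0.1784 m, θ = 43.7°: √(L² − r² sin²θ) = 0.17299 m.
v = −0.0631·6.283·0.69088·[1 + 0.0631·0.72297/0.17299] = -0.34615 m/s.
|v| = 0.34615 m/s = 346.15 mm/s.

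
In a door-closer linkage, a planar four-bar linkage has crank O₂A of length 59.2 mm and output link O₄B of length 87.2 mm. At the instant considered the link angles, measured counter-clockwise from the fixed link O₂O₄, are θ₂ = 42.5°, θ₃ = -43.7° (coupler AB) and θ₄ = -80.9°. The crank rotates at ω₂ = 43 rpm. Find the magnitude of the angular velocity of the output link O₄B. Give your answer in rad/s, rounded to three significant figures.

ω₂ = 4.503 rad/s (from 43 rpm).
Differentiating the loop-closure r₂e^{iθ₂}+r₃e^{iθ₃}=r₁+r₄e^{iθ₄} gives r₂ω₂e^{iθ₂}+r₃ω₃e^{iθ₃}=r₄ω₄e^{iθ₄}.
Eliminating the other unknown: ω₄ = r₂ω₂ sin(θ₂−θ₃) / [r₄ sin(θ₄−θ₃)].
Numerator sine = +0.99780; denominator sine = -0.60460.
Result = 0.0592·4.503·(+0.99780) / (0.0872·(-0.60460)) = -5.0452 rad/s; magnitude 5.0452 rad/s.

5.05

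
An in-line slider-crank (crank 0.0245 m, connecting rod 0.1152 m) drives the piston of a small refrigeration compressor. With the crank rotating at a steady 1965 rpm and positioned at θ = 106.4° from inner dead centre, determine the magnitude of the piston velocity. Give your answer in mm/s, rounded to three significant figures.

ω = 2π·1965/60 = 205.8 rad/s
For an in-line slider-crank, x = r cosθ + √(L² − r² sin²θ), so v = −rω sinθ·[1 + r cosθ/√(L² − r² sin²θ)].
With r = 0.0245 m, L = 0.1152 m, θ = 106.4°: √(L² − r² sin²θ) = 0.11278 m.
v = −0.0245·205.8·0.95931·[1 + 0.0245·-0.28234/0.11278] = -4.5397 m/s.
|v| = 4.5397 m/s = 4539.7 mm/s.

4540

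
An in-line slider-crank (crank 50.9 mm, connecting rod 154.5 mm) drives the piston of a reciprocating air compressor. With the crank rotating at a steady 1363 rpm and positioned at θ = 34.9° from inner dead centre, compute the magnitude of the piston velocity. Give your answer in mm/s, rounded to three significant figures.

5300

ω = 2π·1363/60 = 142.7 rad/s
For an in-line slider-crank, x = r cosθ + √(L² − r² sin²θ), so v = −rω sinθ·[1 + r cosθ/√(L² − r² sin²θ)].
With r = 0.0509 m, L = 0.1545 m, θ = 34.9°: √(L² − r² sin²θ) = 0.15173 m.
v = −0.0509·142.7·0.57215·[1 + 0.0509·0.82015/0.15173] = -5.3003 m/s.
|v| = 5.3003 m/s = 5300.3 mm/s.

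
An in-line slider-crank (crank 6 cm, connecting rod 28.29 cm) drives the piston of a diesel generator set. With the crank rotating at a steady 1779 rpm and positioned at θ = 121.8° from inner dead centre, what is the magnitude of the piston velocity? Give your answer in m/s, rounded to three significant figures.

8.42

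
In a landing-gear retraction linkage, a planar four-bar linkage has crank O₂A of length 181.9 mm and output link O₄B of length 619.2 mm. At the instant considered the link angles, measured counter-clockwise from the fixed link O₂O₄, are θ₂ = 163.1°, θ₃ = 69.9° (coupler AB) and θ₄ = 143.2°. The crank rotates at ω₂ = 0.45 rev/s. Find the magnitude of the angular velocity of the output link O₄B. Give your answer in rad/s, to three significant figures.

0.866

ω₂ = 2.827 rad/s (from 0.45 rev/s).
Differentiating the loop-closure r₂e^{iθ₂}+r₃e^{iθ₃}=r₁+r₄e^{iθ₄} gives r₂ω₂e^{iθ₂}+r₃ω₃e^{iθ₃}=r₄ω₄e^{iθ₄}.
Eliminating the other unknown: ω₄ = r₂ω₂ sin(θ₂−θ₃) / [r₄ sin(θ₄−θ₃)].
Numerator sine = +0.99844; denominator sine = +0.95782.
Result = 0.1819·2.827·(+0.99844) / (0.6192·(+0.95782)) = +0.86583 rad/s; magnitude 0.86583 rad/s.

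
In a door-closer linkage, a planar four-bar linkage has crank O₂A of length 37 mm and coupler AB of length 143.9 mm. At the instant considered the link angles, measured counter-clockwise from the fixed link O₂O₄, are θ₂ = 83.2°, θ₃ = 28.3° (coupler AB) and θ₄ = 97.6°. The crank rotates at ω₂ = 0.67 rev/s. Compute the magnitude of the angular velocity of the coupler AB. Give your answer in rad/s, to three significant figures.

0.288

ω₂ = 4.21 rad/s (from 0.67 rev/s).
Differentiating the loop-closure r₂e^{iθ₂}+r₃e^{iθ₃}=r₁+r₄e^{iθ₄} gives r₂ω₂e^{iθ₂}+r₃ω₃e^{iθ₃}=r₄ω₄e^{iθ₄}.
Eliminating the other unknown: ω₃ = r₂ω₂ sin(θ₄−θ₂) / [r₃ sin(θ₃−θ₄)].
Numerator sine = +0.24869; denominator sine = -0.93544.
Result = 0.037·4.21·(+0.24869) / (0.1439·(-0.93544)) = -0.28776 rad/s; magnitude 0.28776 rad/s.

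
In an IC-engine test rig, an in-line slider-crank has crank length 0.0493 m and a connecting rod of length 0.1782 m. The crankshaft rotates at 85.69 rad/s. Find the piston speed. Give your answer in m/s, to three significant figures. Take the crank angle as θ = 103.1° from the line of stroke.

3.85

ω = 85.69 rad/s
For an in-line slider-crank, x = r cosθ + √(L² − r² sin²θ), so v = −rω sinθ·[1 + r cosθ/√(L² − r² sin²θ)].
With r = 0.0493 m, L = 0.1782 m, θ = 103.1°: √(L² − r² sin²θ) = 0.17161 m.
v = −0.0493·85.69·0.97398·[1 + 0.0493·-0.22665/0.17161] = -3.8467 m/s.
|v| = 3.8467 m/s.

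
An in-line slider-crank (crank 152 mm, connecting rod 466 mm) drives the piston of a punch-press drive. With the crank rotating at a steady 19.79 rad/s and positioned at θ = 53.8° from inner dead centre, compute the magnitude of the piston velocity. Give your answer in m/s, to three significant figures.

2.91

ω = 19.79 rad/s
For an in-line slider-crank, x = r cosθ + √(L² − r² sin²θ), so v = −rω sinθ·[1 + r cosθ/√(L² − r² sin²θ)].
With r = 0.152 m, L = 0.466 m, θ = 53.8°: √(L² − r² sin²θ) = 0.44957 m.
v = −0.152·19.79·0.80696·[1 + 0.152·0.59061/0.44957] = -2.9121 m/s.
|v| = 2.9121 m/s.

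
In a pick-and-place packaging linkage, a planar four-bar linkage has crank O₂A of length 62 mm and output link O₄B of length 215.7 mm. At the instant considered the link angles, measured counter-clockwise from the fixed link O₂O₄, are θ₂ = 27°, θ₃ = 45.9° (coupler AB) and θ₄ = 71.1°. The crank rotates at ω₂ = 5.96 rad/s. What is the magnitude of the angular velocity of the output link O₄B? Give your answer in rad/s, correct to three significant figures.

1.30

ω₂ = 5.96 rad/s
Differentiating the loop-closure r₂e^{iθ₂}+r₃e^{iθ₃}=r₁+r₄e^{iθ₄} gives r₂ω₂e^{iθ₂}+r₃ω₃e^{iθ₃}=r₄ω₄e^{iθ₄}.
Eliminating the other unknown: ω₄ = r₂ω₂ sin(θ₂−θ₃) / [r₄ sin(θ₄−θ₃)].
Numerator sine = -0.32392; denominator sine = +0.42578.
Result = 0.062·5.96·(-0.32392) / (0.2157·(+0.42578)) = -1.3033 rad/s; magnitude 1.3033 rad/s.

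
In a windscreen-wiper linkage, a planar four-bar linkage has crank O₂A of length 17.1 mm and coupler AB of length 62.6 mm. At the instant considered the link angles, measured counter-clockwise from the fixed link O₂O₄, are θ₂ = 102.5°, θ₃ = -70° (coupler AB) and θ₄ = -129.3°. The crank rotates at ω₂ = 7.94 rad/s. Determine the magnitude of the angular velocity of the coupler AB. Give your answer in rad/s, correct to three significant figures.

1.98

ω₂ = 7.94 rad/s
Differentiating the loop-closure r₂e^{iθ₂}+r₃e^{iθ₃}=r₁+r₄e^{iθ₄} gives r₂ω₂e^{iθ₂}+r₃ω₃e^{iθ₃}=r₄ω₄e^{iθ₄}.
Eliminating the other unknown: ω₃ = r₂ω₂ sin(θ₄−θ₂) / [r₃ sin(θ₃−θ₄)].
Numerator sine = +0.78586; denominator sine = +0.85985.
Result = 0.0171·7.94·(+0.78586) / (0.0626·(+0.85985)) = +1.9823 rad/s; magnitude 1.9823 rad/s.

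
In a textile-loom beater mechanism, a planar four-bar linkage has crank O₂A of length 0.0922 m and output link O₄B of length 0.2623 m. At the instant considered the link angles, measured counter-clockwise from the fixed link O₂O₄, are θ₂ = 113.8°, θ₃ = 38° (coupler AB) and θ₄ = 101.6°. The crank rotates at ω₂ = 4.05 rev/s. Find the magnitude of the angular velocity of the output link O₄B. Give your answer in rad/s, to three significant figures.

9.68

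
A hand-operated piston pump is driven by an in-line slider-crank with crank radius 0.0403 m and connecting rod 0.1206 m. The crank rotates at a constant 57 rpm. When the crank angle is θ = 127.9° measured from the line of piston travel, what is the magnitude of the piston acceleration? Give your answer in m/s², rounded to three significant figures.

0.990

ω = 2π·57/60 = 5.969 rad/s
x(θ) = r cosθ + √(L² − r² sin²θ); with ω constant, a = ω²·d²x/dθ².
d²x/dθ² = −r cosθ − r²(cos2θ)/√u − r⁴ sin²2θ/(4u^{3/2}),  u = L² − r² sin²θ = 0.0135331 m².
Substituting r = 0.0403 m, L = 0.1206 m, θ = 127.9°: d²x/dθ² = +0.027787 m.
a = ω²·d²x/dθ² = (5.969)²·(+0.027787) = +0.99002 m/s²;  |a| = 0.99002 m/s².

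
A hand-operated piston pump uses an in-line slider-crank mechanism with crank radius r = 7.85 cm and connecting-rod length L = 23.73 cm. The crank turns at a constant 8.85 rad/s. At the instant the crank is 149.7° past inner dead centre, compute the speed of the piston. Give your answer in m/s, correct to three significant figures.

0.249

ω = 8.85 rad/s
For an in-line slider-crank, x = r cosθ + √(L² − r² sin²θ), so v = −rω sinθ·[1 + r cosθ/√(L² − r² sin²θ)].
With r = 0.0785 m, L = 0.2373 m, θ = 149.7°: √(L² − r² sin²θ) = 0.23397 m.
v = −0.0785·8.85·0.50453·[1 + 0.0785·-0.86340/0.23397] = -0.24897 m/s.
|v| = 0.24897 m/s.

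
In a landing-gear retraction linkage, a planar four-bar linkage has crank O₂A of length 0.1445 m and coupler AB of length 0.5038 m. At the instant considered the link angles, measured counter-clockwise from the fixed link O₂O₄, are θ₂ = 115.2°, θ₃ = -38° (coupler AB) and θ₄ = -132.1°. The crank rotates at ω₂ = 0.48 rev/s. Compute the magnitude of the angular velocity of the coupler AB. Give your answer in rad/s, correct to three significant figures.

0.800

ω₂ = 3.016 rad/s (from 0.48 rev/s).
Differentiating the loop-closure r₂e^{iθ₂}+r₃e^{iθ₃}=r₁+r₄e^{iθ₄} gives r₂ω₂e^{iθ₂}+r₃ω₃e^{iθ₃}=r₄ω₄e^{iθ₄}.
Eliminating the other unknown: ω₃ = r₂ω₂ sin(θ₄−θ₂) / [r₃ sin(θ₃−θ₄)].
Numerator sine = +0.92254; denominator sine = +0.99744.
Result = 0.1445·3.016·(+0.92254) / (0.5038·(+0.99744)) = +0.80007 rad/s; magnitude 0.80007 rad/s.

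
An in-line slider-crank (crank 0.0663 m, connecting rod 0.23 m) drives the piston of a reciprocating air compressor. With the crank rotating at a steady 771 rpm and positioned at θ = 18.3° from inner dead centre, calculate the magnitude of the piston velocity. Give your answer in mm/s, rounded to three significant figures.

2140

ω = 2π·771/60 = 80.74 rad/s
For an in-line slider-crank, x = r cosθ + √(L² − r² sin²θ), so v = −rω sinθ·[1 + r cosθ/√(L² − r² sin²θ)].
With r = 0.0663 m, L = 0.23 m, θ = 18.3°: √(L² − r² sin²θ) = 0.22906 m.
v = −0.0663·80.74·0.31399·[1 + 0.0663·0.94943/0.22906] = -2.1427 m/s.
|v| = 2.1427 m/s = 2142.7 mm/s.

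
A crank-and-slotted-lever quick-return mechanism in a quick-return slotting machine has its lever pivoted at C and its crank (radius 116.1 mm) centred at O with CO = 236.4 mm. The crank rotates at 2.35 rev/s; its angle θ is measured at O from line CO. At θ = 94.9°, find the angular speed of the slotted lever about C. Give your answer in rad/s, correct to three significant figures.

ω = 14.77 rad/s (from 2.35 rev/s).
Crank pin A relative to C: A = (d + r cosθ, r sinθ); lever angle φ = atan2(r sinθ, d + r cosθ).
Differentiating tanφ: φ̇ = rω(d cosθ + r)/(d² + r² + 2dr cosθ).
d² + r² + 2dr cosθ = |CA|² = 0.0646755 m²;  d cosθ + r = +0.095907 m.
|ω_lever| = |0.1161·14.77·+0.095907| / 0.0646755 = 2.5421 rad/s.

2.54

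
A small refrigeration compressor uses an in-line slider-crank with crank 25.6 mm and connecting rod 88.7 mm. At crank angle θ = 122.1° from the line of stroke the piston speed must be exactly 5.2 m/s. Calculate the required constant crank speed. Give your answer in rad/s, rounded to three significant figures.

285

For an in-line slider-crank, |v_piston| = rω|sinθ|·[1 + r cosθ/√(L² − r² sin²θ)].
With r = 0.0256 m, L = 0.0887 m, θ = 122.1°: the bracketed kinematic factor |dx/dθ| = 0.018256 m.
ω = v/|dx/dθ| = 5.2/0.018256 = 284.83 rad/s.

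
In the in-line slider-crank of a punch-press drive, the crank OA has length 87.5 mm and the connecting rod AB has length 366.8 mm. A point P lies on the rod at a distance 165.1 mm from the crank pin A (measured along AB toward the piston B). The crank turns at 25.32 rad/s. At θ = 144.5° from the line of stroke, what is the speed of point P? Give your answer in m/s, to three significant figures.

1.54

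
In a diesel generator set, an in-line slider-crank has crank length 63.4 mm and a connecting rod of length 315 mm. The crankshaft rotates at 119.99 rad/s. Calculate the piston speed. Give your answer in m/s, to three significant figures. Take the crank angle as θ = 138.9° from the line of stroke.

4.24

ω = 120 rad/s
For an in-line slider-crank, x = r cosθ + √(L² − r² sin²θ), so v = −rω sinθ·[1 + r cosθ/√(L² − r² sin²θ)].
With r = 0.0634 m, L = 0.315 m, θ = 138.9°: √(L² − r² sin²θ) = 0.31223 m.
v = −0.0634·120·0.65738·[1 + 0.0634·-0.75356/0.31223] = -4.2357 m/s.
|v| = 4.2357 m/s.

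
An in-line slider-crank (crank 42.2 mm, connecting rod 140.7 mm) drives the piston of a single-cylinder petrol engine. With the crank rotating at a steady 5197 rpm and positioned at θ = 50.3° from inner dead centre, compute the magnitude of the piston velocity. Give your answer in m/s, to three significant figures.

21.1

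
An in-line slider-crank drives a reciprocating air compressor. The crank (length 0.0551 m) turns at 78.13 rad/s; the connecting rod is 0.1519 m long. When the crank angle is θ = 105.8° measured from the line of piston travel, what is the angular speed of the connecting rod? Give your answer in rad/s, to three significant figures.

8.23

ω = 78.13 rad/s
The rod makes angle φ with the slider axis where L sinφ = r sinθ; differentiating, L cosφ·φ̇ = r ω cosθ.
L cosφ = √(L² − r² sin²θ) = 0.14235 m.
|ω_rod| = r ω |cosθ| / √(L² − r² sin²θ) = 0.0551·78.13·0.27228/0.14235 = 8.2345 rad/s.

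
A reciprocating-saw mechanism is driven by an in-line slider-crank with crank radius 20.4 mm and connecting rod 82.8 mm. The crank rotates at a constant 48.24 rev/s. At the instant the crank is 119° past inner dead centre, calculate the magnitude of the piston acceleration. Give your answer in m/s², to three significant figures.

ω = 2π·48.2 = 303.1 rad/s
x(θ) = r cosθ + √(L² − r² sin²θ); with ω constant, a = ω²·d²x/dθ².
d²x/dθ² = −r cosθ − r²(cos2θ)/√u − r⁴ sin²2θ/(4u^{3/2}),  u = L² − r² sin²θ = 0.00653749 m².
Substituting r = 0.0204 m, L = 0.0828 m, θ = 119°: d²x/dθ² = +0.012559 m.
a = ω²·d²x/dθ² = (303.1)²·(+0.012559) = +1153.8 m/s²;  |a| = 1153.8 m/s².

1150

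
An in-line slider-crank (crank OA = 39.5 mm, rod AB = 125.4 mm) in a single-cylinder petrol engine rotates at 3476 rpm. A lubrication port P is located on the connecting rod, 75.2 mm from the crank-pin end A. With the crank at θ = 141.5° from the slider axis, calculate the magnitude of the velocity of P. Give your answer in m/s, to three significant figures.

8.84

ω = 364 rad/s.  Crank-pin speed |V_A| = rω = 14.378 m/s, perpendicular to OA.
Rod angle: sinφ = −(r/L) sinθ ⇒ φ = -11.308°; ω_rod = −rω cosθ/√(L²−r²sin²θ) = +91.51 rad/s.
V_P = V_A + ω_rod × AP, with AP = 0.0752 m along the rod.
Components: V_Px = −rω sinθ − a·ω_rod·sinφ = -7.6013 m/s;  V_Py = rω cosθ + a·ω_rod·cosφ = -4.5046 m/s.
|V_P| = √(V_Px² + V_Py²) = 8.8358 m/s.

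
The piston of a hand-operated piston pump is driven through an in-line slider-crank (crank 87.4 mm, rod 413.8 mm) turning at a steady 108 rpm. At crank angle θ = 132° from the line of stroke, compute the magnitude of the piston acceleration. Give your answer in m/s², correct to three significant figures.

7.70

ω = 2π·108/60 = 11.31 rad/s
x(θ) = r cosθ + √(L² − r² sin²θ); with ω constant, a = ω²·d²x/dθ².
d²x/dθ² = −r cosθ − r²(cos2θ)/√u − r⁴ sin²2θ/(4u^{3/2}),  u = L² − r² sin²θ = 0.167012 m².
Substituting r = 0.0874 m, L = 0.4138 m, θ = 132°: d²x/dθ² = +0.060224 m.
a = ω²·d²x/dθ² = (11.31)²·(+0.060224) = +7.7033 m/s²;  |a| = 7.7033 m/s².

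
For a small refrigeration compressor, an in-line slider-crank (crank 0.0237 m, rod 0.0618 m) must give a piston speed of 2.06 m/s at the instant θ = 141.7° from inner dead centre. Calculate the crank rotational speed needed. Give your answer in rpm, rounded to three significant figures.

For an in-line slider-crank, |v_piston| = rω|sinθ|·[1 + r cosθ/√(L² − r² sin²θ)].
With r = 0.0237 m, L = 0.0618 m, θ = 141.7°: the bracketed kinematic factor |dx/dθ| = 0.010138 m.
ω = v/|dx/dθ| = 2.06/0.010138 = 203.2 rad/s.
N = 60ω/(2π) = 1940.4 rpm.

1940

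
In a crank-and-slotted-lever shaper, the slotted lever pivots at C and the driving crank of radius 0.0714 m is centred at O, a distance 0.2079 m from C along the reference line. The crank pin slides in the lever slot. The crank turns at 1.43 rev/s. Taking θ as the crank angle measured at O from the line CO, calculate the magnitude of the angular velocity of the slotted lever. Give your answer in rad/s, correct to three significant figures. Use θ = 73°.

1.49

ω = 8.985 rad/s (from 1.43 rev/s).
Crank pin A relative to C: A = (d + r cosθ, r sinθ); lever angle φ = atan2(r sinθ, d + r cosθ).
Differentiating tanφ: φ̇ = rω(d cosθ + r)/(d² + r² + 2dr cosθ).
d² + r² + 2dr cosθ = |CA|² = 0.0570003 m²;  d cosθ + r = +0.13218 m.
|ω_lever| = |0.0714·8.985·+0.13218| / 0.0570003 = 1.4877 rad/s.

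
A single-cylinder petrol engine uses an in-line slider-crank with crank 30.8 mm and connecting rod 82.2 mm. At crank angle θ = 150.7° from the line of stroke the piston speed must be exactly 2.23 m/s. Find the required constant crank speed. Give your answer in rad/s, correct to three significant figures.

222

For an in-line slider-crank, |v_piston| = rω|sinθ|·[1 + r cosθ/√(L² − r² sin²θ)].
With r = 0.0308 m, L = 0.0822 m, θ = 150.7°: the bracketed kinematic factor |dx/dθ| = 0.010063 m.
ω = v/|dx/dθ| = 2.23/0.010063 = 221.61 rad/s.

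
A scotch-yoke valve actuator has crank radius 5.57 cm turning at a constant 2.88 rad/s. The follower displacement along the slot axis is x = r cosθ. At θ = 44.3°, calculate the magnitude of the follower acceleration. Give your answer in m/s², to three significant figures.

0.331

ω = 2.88 rad/s
x = r cosθ ⇒ ẍ = −rω² cosθ (ω constant).
|a| = rω²|cosθ| = 0.0557·(2.88)²·|cos 44.3°| = 0.33065 m/s².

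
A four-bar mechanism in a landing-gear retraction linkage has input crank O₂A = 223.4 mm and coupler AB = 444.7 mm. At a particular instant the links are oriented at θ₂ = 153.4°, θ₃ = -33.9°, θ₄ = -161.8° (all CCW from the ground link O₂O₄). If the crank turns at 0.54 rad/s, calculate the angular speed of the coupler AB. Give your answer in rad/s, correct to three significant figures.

ω₂ = 0.54 rad/s
Differentiating the loop-closure r₂e^{iθ₂}+r₃e^{iθ₃}=r₁+r₄e^{iθ₄} gives r₂ω₂e^{iθ₂}+r₃ω₃e^{iθ₃}=r₄ω₄e^{iθ₄}.
Eliminating the other unknown: ω₃ = r₂ω₂ sin(θ₄−θ₂) / [r₃ sin(θ₃−θ₄)].
Numerator sine = +0.70463; denominator sine = +0.78908.
Result = 0.2234·0.54·(+0.70463) / (0.4447·(+0.78908)) = +0.24224 rad/s; magnitude 0.24224 rad/s.

0.242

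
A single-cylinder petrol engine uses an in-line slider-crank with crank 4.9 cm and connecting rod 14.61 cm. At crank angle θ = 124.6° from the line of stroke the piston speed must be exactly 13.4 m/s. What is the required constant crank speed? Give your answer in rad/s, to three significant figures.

For an in-line slider-crank, |v_piston| = rω|sinθ|·[1 + r cosθ/√(L² − r² sin²θ)].
With r = 0.049 m, L = 0.1461 m, θ = 124.6°: the bracketed kinematic factor |dx/dθ| = 0.032342 m.
ω = v/|dx/dθ| = 13.4/0.032342 = 414.33 rad/s.

414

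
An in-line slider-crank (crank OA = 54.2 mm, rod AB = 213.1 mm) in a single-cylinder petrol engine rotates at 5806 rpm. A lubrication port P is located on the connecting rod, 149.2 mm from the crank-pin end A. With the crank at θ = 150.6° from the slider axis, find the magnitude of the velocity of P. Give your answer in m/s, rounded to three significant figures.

ω = 608 rad/s.  Crank-pin speed |V_A| = rω = 32.954 m/s, perpendicular to OA.
Rod angle: sinφ = −(r/L) sinθ ⇒ φ = -7.172°; ω_rod = −rω cosθ/√(L²−r²sin²θ) = +135.79 rad/s.
V_P = V_A + ω_rod × AP, with AP = 0.1492 m along the rod.
Components: V_Px = −rω sinθ − a·ω_rod·sinφ = -13.648 m/s;  V_Py = rω cosθ + a·ω_rod·cosφ = -8.6089 m/s.
|V_P| = √(V_Px² + V_Py²) = 16.136 m/s.

16.1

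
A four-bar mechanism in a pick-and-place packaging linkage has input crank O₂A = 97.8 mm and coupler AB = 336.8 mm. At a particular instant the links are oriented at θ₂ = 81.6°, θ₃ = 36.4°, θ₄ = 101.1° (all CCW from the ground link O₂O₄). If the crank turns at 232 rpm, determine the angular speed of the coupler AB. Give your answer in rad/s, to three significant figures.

ω₂ = 24.29 rad/s (from 232 rpm).
Differentiating the loop-closure r₂e^{iθ₂}+r₃e^{iθ₃}=r₁+r₄e^{iθ₄} gives r₂ω₂e^{iθ₂}+r₃ω₃e^{iθ₃}=r₄ω₄e^{iθ₄}.
Eliminating the other unknown: ω₃ = r₂ω₂ sin(θ₄−θ₂) / [r₃ sin(θ₃−θ₄)].
Numerator sine = +0.33381; denominator sine = -0.90408.
Result = 0.0978·24.29·(+0.33381) / (0.3368·(-0.90408)) = -2.6048 rad/s; magnitude 2.6048 rad/s.

2.60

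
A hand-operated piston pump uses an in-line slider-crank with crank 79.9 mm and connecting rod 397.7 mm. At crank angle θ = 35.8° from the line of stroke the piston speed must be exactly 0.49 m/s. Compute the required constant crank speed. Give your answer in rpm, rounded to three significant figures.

86.0

For an in-line slider-crank, |v_piston| = rω|sinθ|·[1 + r cosθ/√(L² − r² sin²θ)].
With r = 0.0799 m, L = 0.3977 m, θ = 35.8°: the bracketed kinematic factor |dx/dθ| = 0.054407 m.
ω = v/|dx/dθ| = 0.49/0.054407 = 9.0062 rad/s.
N = 60ω/(2π) = 86.003 rpm.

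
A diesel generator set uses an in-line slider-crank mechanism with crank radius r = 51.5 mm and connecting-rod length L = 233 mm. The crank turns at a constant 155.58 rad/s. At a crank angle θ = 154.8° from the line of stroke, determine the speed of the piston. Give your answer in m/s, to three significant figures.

2.73

ω = 155.6 rad/s
For an in-line slider-crank, x = r cosθ + √(L² − r² sin²θ), so v = −rω sinθ·[1 + r cosθ/√(L² − r² sin²θ)].
With r = 0.0515 m, L = 0.233 m, θ = 154.8°: √(L² − r² sin²θ) = 0.23197 m.
v = −0.0515·155.6·0.42578·[1 + 0.0515·-0.90483/0.23197] = -2.7262 m/s.
|v| = 2.7262 m/s.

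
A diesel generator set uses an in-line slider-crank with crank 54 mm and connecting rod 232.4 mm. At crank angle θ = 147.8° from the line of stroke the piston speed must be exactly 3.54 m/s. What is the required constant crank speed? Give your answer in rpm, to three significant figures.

1470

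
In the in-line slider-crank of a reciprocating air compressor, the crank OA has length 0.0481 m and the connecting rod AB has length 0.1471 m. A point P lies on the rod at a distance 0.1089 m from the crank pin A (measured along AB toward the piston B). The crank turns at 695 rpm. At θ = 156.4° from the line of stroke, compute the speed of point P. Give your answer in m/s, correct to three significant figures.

ω = 72.78 rad/s.  Crank-pin speed |V_A| = rω = 3.5007 m/s, perpendicular to OA.
Rod angle: sinφ = −(r/L) sinθ ⇒ φ = -7.522°; ω_rod = −rω cosθ/√(L²−r²sin²θ) = +21.997 rad/s.
V_P = V_A + ω_rod × AP, with AP = 0.1089 m along the rod.
Components: V_Px = −rω sinθ − a·ω_rod·sinφ = -1.0879 m/s;  V_Py = rω cosθ + a·ω_rod·cosφ = -0.83306 m/s.
|V_P| = √(V_Px² + V_Py²) = 1.3702 m/s.

1.37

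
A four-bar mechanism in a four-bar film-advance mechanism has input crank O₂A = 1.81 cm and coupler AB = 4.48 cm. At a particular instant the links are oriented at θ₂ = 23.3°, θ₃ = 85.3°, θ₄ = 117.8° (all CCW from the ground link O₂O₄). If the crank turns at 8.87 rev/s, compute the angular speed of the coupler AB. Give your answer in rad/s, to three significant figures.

41.8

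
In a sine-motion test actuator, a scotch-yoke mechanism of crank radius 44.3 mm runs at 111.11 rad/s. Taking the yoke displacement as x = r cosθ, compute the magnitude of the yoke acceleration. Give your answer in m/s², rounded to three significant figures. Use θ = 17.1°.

523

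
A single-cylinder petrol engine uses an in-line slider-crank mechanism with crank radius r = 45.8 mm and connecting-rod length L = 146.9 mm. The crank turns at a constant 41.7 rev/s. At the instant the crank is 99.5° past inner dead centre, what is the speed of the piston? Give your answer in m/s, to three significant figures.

11.2

ω = 2π·41.7 = 262 rad/s
For an in-line slider-crank, x = r cosθ + √(L² − r² sin²θ), so v = −rω sinθ·[1 + r cosθ/√(L² − r² sin²θ)].
With r = 0.0458 m, L = 0.1469 m, θ = 99.5°: √(L² − r² sin²θ) = 0.13978 m.
v = −0.0458·262·0.98629·[1 + 0.0458·-0.16505/0.13978] = -11.195 m/s.
|v| = 11.195 m/s.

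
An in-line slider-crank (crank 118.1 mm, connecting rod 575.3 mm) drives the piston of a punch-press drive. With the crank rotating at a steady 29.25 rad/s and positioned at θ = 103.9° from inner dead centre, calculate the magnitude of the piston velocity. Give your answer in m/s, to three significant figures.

3.18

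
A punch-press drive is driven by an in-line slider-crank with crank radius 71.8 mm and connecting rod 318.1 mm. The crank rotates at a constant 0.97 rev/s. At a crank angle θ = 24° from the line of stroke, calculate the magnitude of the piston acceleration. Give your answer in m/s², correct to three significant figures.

ω = 2π·0.97 = 6.095 rad/s
x(θ) = r cosθ + √(L² − r² sin²θ); with ω constant, a = ω²·d²x/dθ².
d²x/dθ² = −r cosθ − r²(cos2θ)/√u − r⁴ sin²2θ/(4u^{3/2}),  u = L² − r² sin²θ = 0.100335 m².
Substituting r = 0.0718 m, L = 0.3181 m, θ = 24°: d²x/dθ² = -0.076598 m.
a = ω²·d²x/dθ² = (6.095)²·(-0.076598) = -2.8453 m/s²;  |a| = 2.8453 m/s².

2.85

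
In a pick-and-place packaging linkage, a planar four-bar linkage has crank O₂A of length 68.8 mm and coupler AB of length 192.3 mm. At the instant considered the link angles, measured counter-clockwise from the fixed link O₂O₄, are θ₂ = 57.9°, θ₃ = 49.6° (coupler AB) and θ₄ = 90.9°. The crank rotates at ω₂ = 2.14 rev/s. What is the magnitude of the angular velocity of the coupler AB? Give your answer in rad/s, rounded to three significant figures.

ω₂ = 13.45 rad/s (from 2.14 rev/s).
Differentiating the loop-closure r₂e^{iθ₂}+r₃e^{iθ₃}=r₁+r₄e^{iθ₄} gives r₂ω₂e^{iθ₂}+r₃ω₃e^{iθ₃}=r₄ω₄e^{iθ₄}.
Eliminating the other unknown: ω₃ = r₂ω₂ sin(θ₄−θ₂) / [r₃ sin(θ₃−θ₄)].
Numerator sine = +0.54464; denominator sine = -0.66000.
Result = 0.0688·13.45·(+0.54464) / (0.1923·(-0.66000)) = -3.9698 rad/s; magnitude 3.9698 rad/s.

3.97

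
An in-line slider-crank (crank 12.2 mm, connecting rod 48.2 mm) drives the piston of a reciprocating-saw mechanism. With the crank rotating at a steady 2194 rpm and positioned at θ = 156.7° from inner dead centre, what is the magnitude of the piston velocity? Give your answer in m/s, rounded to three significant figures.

ω = 2π·2194/60 = 229.8 rad/s
For an in-line slider-crank, x = r cosθ + √(L² − r² sin²θ), so v = −rω sinθ·[1 + r cosθ/√(L² − r² sin²θ)].
With r = 0.0122 m, L = 0.0482 m, θ = 156.7°: √(L² − r² sin²θ) = 0.047958 m.
v = −0.0122·229.8·0.39555·[1 + 0.0122·-0.91845/0.047958] = -0.84967 m/s.
|v| = 0.84967 m/s.

0.850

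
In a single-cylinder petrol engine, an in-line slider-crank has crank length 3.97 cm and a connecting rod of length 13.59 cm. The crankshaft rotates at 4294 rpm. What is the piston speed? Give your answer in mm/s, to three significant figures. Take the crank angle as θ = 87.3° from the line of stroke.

ω = 2π·4294/60 = 449.7 rad/s
For an in-line slider-crank, x = r cosθ + √(L² − r² sin²θ), so v = −rω sinθ·[1 + r cosθ/√(L² − r² sin²θ)].
With r = 0.0397 m, L = 0.1359 m, θ = 87.3°: √(L² − r² sin²θ) = 0.12999 m.
v = −0.0397·449.7·0.99889·[1 + 0.0397·0.04711/0.12999] = -18.088 m/s.
|v| = 18.088 m/s = 18088 mm/s.

18100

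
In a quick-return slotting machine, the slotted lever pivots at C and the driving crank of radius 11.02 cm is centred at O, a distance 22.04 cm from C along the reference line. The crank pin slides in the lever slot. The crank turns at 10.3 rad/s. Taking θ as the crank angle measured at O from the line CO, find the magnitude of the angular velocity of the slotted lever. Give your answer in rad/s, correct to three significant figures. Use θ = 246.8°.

0.638

ω = 10.3 rad/s
Crank pin A relative to C: A = (d + r cosθ, r sinθ); lever angle φ = atan2(r sinθ, d + r cosθ).
Differentiating tanφ: φ̇ = rω(d cosθ + r)/(d² + r² + 2dr cosθ).
d² + r² + 2dr cosθ = |CA|² = 0.041584 m²;  d cosθ + r = +0.023375 m.
|ω_lever| = |0.1102·10.3·+0.023375| / 0.041584 = 0.63804 rad/s.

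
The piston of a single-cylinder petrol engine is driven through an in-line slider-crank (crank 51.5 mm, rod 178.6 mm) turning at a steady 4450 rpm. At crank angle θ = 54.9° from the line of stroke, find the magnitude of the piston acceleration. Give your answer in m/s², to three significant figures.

ω = 2π·4450/60 = 466 rad/s
x(θ) = r cosθ + √(L² − r² sin²θ); with ω constant, a = ω²·d²x/dθ².
d²x/dθ² = −r cosθ − r²(cos2θ)/√u − r⁴ sin²2θ/(4u^{3/2}),  u = L² − r² sin²θ = 0.0301226 m².
Substituting r = 0.0515 m, L = 0.1786 m, θ = 54.9°: d²x/dθ² = -0.024734 m.
a = ω²·d²x/dθ² = (466)²·(-0.024734) = -5371.2 m/s²;  |a| = 5371.2 m/s².

5370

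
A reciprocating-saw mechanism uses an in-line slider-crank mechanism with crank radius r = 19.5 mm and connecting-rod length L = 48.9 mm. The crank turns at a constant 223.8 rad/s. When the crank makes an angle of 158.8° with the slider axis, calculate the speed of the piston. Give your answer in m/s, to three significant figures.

ω = 223.8 rad/s
For an in-line slider-crank, x = r cosθ + √(L² − r² sin²θ), so v = −rω sinθ·[1 + r cosθ/√(L² − r² sin²θ)].
With r = 0.0195 m, L = 0.0489 m, θ = 158.8°: √(L² − r² sin²θ) = 0.048389 m.
v = −0.0195·223.8·0.36162·[1 + 0.0195·-0.93232/0.048389] = -0.98523 m/s.
|v| = 0.98523 m/s.

0.985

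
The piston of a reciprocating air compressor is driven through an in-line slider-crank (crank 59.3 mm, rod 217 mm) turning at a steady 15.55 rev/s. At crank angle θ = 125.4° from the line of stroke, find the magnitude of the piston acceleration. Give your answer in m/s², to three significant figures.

ω = 2π·15.5 = 97.7 rad/s
x(θ) = r cosθ + √(L² − r² sin²θ); with ω constant, a = ω²·d²x/dθ².
d²x/dθ² = −r cosθ − r²(cos2θ)/√u − r⁴ sin²2θ/(4u^{3/2}),  u = L² − r² sin²θ = 0.0447525 m².
Substituting r = 0.0593 m, L = 0.217 m, θ = 125.4°: d²x/dθ² = +0.039527 m.
a = ω²·d²x/dθ² = (97.7)²·(+0.039527) = +377.32 m/s²;  |a| = 377.32 m/s².

377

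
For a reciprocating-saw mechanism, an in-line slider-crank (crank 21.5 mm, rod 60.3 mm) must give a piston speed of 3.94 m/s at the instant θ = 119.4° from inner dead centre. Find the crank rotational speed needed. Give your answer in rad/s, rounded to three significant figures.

258

For an in-line slider-crank, |v_piston| = rω|sinθ|·[1 + r cosθ/√(L² − r² sin²θ)].
With r = 0.0215 m, L = 0.0603 m, θ = 119.4°: the bracketed kinematic factor |dx/dθ| = 0.015282 m.
ω = v/|dx/dθ| = 3.94/0.015282 = 257.82 rad/s.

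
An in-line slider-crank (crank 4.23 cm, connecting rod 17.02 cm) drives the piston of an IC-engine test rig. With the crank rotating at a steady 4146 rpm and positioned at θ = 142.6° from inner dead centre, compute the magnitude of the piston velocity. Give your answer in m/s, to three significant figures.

8.93

ω = 2π·4146/60 = 434.2 rad/s
For an in-line slider-crank, x = r cosθ + √(L² − r² sin²θ), so v = −rω sinθ·[1 + r cosθ/√(L² − r² sin²θ)].
With r = 0.0423 m, L = 0.1702 m, θ = 142.6°: √(L² − r² sin²θ) = 0.16825 m.
v = −0.0423·434.2·0.60738·[1 + 0.0423·-0.79441/0.16825] = -8.9268 m/s.
|v| = 8.9268 m/s.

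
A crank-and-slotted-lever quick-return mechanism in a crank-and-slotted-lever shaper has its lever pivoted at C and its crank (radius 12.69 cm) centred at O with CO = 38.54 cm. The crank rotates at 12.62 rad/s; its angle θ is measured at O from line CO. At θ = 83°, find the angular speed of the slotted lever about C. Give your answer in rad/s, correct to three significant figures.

1.58

ω = 12.62 rad/s
Crank pin A relative to C: A = (d + r cosθ, r sinθ); lever angle φ = atan2(r sinθ, d + r cosθ).
Differentiating tanφ: φ̇ = rω(d cosθ + r)/(d² + r² + 2dr cosθ).
d² + r² + 2dr cosθ = |CA|² = 0.176557 m²;  d cosθ + r = +0.17387 m.
|ω_lever| = |0.1269·12.62·+0.17387| / 0.176557 = 1.5771 rad/s.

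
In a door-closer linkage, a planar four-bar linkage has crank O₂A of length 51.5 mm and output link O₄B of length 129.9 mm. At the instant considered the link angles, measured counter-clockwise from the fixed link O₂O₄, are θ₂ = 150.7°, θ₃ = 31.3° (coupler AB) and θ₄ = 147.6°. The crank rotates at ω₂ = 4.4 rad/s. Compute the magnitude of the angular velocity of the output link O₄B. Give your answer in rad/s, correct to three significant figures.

1.70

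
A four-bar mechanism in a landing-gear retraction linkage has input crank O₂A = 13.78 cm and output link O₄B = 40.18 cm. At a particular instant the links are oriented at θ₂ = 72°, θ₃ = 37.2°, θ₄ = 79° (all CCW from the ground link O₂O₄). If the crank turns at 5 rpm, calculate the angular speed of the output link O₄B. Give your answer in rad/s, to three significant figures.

ω₂ = 0.5236 rad/s (from 5 rpm).
Differentiating the loop-closure r₂e^{iθ₂}+r₃e^{iθ₃}=r₁+r₄e^{iθ₄} gives r₂ω₂e^{iθ₂}+r₃ω₃e^{iθ₃}=r₄ω₄e^{iθ₄}.
Eliminating the other unknown: ω₄ = r₂ω₂ sin(θ₂−θ₃) / [r₄ sin(θ₄−θ₃)].
Numerator sine = +0.57071; denominator sine = +0.66653.
Result = 0.1378·0.5236·(+0.57071) / (0.4018·(+0.66653)) = +0.15376 rad/s; magnitude 0.15376 rad/s.

0.154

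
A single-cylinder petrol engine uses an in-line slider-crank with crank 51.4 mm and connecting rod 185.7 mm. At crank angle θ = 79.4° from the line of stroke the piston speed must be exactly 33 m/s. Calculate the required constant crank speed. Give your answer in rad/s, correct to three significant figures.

For an in-line slider-crank, |v_piston| = rω|sinθ|·[1 + r cosθ/√(L² − r² sin²θ)].
With r = 0.0514 m, L = 0.1857 m, θ = 79.4°: the bracketed kinematic factor |dx/dθ| = 0.053196 m.
ω = v/|dx/dθ| = 33/0.053196 = 620.35 rad/s.

620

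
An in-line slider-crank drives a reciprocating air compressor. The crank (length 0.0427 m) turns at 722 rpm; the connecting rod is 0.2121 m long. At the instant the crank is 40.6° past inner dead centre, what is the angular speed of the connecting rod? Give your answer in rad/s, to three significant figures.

11.7

ω = 75.61 rad/s (converted from 722 rpm).
The rod makes angle φ with the slider axis where L sinφ = r sinθ; differentiating, L cosφ·φ̇ = r ω cosθ.
L cosφ = √(L² − r² sin²θ) = 0.21027 m.
|ω_rod| = r ω |cosθ| / √(L² − r² sin²θ) = 0.0427·75.61·0.75927/0.21027 = 11.658 rad/s.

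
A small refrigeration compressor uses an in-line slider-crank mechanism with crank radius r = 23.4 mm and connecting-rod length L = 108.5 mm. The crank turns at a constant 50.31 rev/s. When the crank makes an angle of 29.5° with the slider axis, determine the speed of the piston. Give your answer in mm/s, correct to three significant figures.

4330

ω = 2π·50.3 = 316.1 rad/s
For an in-line slider-crank, x = r cosθ + √(L² − r² sin²θ), so v = −rω sinθ·[1 + r cosθ/√(L² − r² sin²θ)].
With r = 0.0234 m, L = 0.1085 m, θ = 29.5°: √(L² − r² sin²θ) = 0.10789 m.
v = −0.0234·316.1·0.49242·[1 + 0.0234·0.87036/0.10789] = -4.33 m/s.
|v| = 4.33 m/s = 4330 mm/s.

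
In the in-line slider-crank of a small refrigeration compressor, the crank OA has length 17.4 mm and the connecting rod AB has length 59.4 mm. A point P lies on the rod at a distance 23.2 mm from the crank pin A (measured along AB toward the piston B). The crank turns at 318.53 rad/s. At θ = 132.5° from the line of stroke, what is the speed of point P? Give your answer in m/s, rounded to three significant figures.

4.40

ω = 318.5 rad/s.  Crank-pin speed |V_A| = rω = 5.5424 m/s, perpendicular to OA.
Rod angle: sinφ = −(r/L) sinθ ⇒ φ = -12.472°; ω_rod = −rω cosθ/√(L²−r²sin²θ) = +64.561 rad/s.
V_P = V_A + ω_rod × AP, with AP = 0.0232 m along the rod.
Components: V_Px = −rω sinθ − a·ω_rod·sinφ = -3.7628 m/s;  V_Py = rω cosθ + a·ω_rod·cosφ = -2.2819 m/s.
|V_P| = √(V_Px² + V_Py²) = 4.4007 m/s.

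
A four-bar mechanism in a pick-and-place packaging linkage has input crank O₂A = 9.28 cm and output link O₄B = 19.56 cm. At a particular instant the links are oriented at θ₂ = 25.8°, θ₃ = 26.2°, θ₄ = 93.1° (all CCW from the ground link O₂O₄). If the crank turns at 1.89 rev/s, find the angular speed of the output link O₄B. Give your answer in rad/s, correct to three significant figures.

ω₂ = 11.88 rad/s (from 1.89 rev/s).
Differentiating the loop-closure r₂e^{iθ₂}+r₃e^{iθ₃}=r₁+r₄e^{iθ₄} gives r₂ω₂e^{iθ₂}+r₃ω₃e^{iθ₃}=r₄ω₄e^{iθ₄}.
Eliminating the other unknown: ω₄ = r₂ω₂ sin(θ₂−θ₃) / [r₄ sin(θ₄−θ₃)].
Numerator sine = -0.00698; denominator sine = +0.91982.
Result = 0.0928·11.88·(-0.00698) / (0.1956·(+0.91982)) = -0.042761 rad/s; magnitude 0.042761 rad/s.

0.0428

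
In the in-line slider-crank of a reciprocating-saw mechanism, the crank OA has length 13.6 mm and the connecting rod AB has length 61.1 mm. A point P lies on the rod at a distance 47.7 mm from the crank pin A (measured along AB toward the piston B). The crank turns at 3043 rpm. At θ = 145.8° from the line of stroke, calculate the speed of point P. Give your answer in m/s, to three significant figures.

2.23

ω = 318.7 rad/s.  Crank-pin speed |V_A| = rω = 4.3338 m/s, perpendicular to OA.
Rod angle: sinφ = −(r/L) sinθ ⇒ φ = -7.187°; ω_rod = −rω cosθ/√(L²−r²sin²θ) = +59.129 rad/s.
V_P = V_A + ω_rod × AP, with AP = 0.0477 m along the rod.
Components: V_Px = −rω sinθ − a·ω_rod·sinφ = -2.0831 m/s;  V_Py = rω cosθ + a·ω_rod·cosφ = -0.78611 m/s.
|V_P| = √(V_Px² + V_Py²) = 2.2265 m/s.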